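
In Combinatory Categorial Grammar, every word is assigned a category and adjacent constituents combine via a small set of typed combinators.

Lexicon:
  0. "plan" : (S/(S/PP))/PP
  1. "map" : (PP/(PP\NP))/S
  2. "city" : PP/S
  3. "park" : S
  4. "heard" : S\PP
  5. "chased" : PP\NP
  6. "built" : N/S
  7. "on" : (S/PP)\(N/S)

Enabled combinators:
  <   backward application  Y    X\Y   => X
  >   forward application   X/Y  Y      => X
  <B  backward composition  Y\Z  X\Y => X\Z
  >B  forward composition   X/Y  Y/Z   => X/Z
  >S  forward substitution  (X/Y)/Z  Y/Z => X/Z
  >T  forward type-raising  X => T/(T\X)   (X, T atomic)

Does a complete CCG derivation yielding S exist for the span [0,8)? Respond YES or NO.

[0,8] S   >
  [0,6] S/(S/PP)   >
    [0,1] "plan" : (S/(S/PP))/PP
    [1,6] PP   >
      [1,5] PP/(PP\NP)   >
        [1,2] "map" : (PP/(PP\NP))/S
        [2,5] S   <
          [2,4] PP   >
            [2,3] "city" : PP/S
            [3,4] "park" : S
          [4,5] "heard" : S\PP
      [5,6] "chased" : PP\NP
  [6,8] S/PP   <
    [6,7] "built" : N/S
    [7,8] "on" : (S/PP)\(N/S)

YES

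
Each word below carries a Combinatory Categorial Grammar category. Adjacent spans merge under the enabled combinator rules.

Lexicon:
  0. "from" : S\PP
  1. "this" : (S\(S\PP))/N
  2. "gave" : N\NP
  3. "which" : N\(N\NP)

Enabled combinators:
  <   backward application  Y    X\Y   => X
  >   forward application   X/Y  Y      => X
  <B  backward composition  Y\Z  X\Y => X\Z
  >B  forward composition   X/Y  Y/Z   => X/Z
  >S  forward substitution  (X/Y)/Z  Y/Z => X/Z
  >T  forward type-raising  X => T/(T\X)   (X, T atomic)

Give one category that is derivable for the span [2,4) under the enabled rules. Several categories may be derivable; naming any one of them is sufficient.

[0,4] S   <
  [0,1] "from" : S\PP
  [1,4] S\(S\PP)   >
    [1,2] "this" : (S\(S\PP))/N
    [2,4] N   <
      [2,3] "gave" : N\NP
      [3,4] "which" : N\(N\NP)

N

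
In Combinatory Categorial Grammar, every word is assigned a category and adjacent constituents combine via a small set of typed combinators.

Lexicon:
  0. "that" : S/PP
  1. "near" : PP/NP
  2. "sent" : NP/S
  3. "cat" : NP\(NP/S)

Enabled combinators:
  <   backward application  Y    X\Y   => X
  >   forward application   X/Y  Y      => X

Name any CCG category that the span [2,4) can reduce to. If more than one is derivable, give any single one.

[0,4] S   >
  [0,1] "that" : S/PP
  [1,4] PP   >
    [1,2] "near" : PP/NP
    [2,4] NP   <
      [2,3] "sent" : NP/S
      [3,4] "cat" : NP\(NP/S)

NP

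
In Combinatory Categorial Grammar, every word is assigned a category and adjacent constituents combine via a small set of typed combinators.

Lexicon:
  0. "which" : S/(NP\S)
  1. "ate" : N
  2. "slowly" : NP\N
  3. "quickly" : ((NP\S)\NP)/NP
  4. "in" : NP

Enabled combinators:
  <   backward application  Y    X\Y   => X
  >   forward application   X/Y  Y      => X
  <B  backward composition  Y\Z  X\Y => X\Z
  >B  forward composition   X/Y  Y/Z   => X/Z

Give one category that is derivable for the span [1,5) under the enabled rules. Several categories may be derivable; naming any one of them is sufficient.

NP\S

[0,5] S   >
  [0,1] "which" : S/(NP\S)
  [1,5] NP\S   <
    [1,3] NP   <
      [1,2] "ate" : N
      [2,3] "slowly" : NP\N
    [3,5] (NP\S)\NP   >
      [3,4] "quickly" : ((NP\S)\NP)/NP
      [4,5] "in" : NP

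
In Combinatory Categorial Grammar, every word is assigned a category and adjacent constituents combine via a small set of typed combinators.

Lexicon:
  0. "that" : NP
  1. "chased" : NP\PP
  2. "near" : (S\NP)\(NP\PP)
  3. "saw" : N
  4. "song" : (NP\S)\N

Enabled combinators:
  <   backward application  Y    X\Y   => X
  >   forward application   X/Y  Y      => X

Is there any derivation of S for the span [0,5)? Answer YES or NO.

NO

NP NP\PP (S\NP)\(NP\PP) N (NP\S)\N
CKY chart[0,5] = {NP}; S ∉ chart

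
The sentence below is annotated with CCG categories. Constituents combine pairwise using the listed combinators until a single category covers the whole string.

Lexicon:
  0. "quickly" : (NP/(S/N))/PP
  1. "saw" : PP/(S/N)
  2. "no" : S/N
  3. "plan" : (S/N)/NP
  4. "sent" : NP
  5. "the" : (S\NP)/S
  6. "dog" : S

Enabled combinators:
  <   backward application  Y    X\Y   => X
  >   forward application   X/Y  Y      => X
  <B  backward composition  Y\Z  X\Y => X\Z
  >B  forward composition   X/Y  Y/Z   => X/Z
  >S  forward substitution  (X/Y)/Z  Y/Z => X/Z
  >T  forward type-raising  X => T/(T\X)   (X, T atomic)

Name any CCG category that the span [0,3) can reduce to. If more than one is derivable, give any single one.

[0,7] S   <
  [0,5] NP   >
    [0,3] NP/(S/N)   >
      [0,1] "quickly" : (NP/(S/N))/PP
      [1,3] PP   >
        [1,2] "saw" : PP/(S/N)
        [2,3] "no" : S/N
    [3,5] S/N   >
      [3,4] "plan" : (S/N)/NP
      [4,5] "sent" : NP
  [5,7] S\NP   >
    [5,6] "the" : (S\NP)/S
    [6,7] "dog" : S

NP/(S/N)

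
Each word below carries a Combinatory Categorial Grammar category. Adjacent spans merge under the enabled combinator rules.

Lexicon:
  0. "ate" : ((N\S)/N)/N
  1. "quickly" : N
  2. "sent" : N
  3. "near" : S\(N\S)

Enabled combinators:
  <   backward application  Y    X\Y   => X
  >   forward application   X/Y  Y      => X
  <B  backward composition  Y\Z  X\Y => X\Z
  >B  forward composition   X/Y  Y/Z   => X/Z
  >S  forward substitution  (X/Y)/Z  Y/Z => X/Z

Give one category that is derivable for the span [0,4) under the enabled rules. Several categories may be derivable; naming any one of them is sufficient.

[0,4] S   <
  [0,3] N\S   >
    [0,2] (N\S)/N   >
      [0,1] "ate" : ((N\S)/N)/N
      [1,2] "quickly" : N
    [2,3] "sent" : N
  [3,4] "near" : S\(N\S)

S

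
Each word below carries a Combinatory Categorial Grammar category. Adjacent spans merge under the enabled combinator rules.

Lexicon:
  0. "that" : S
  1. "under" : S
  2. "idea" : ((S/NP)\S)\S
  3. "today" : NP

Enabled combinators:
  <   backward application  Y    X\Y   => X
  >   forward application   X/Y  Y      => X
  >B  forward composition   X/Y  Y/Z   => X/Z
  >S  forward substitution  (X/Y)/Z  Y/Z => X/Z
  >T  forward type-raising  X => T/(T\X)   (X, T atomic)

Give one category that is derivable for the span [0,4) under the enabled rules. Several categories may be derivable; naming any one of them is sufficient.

S

[0,4] S   >
  [0,3] S/NP   <
    [0,1] "that" : S
    [1,3] (S/NP)\S   <
      [1,2] "under" : S
      [2,3] "idea" : ((S/NP)\S)\S
  [3,4] "today" : NP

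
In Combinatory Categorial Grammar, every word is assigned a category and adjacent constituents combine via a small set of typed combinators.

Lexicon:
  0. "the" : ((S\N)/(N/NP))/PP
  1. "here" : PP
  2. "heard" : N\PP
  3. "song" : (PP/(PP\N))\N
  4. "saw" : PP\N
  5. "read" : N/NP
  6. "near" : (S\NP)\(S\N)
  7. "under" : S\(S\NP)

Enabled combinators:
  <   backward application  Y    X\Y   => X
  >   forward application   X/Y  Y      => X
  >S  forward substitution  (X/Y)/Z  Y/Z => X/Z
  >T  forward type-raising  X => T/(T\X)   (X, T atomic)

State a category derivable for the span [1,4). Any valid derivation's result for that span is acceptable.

PP/(PP\N)

[0,8] S   <
  [0,7] S\NP   <
    [0,6] S\N   >
      [0,5] (S\N)/(N/NP)   >
        [0,1] "the" : ((S\N)/(N/NP))/PP
        [1,5] PP   >
          [1,4] PP/(PP\N)   <
            [1,3] N   >
              [1,2] N/(N\PP)   >T
                [1,2] "here" : PP
              [2,3] "heard" : N\PP
            [3,4] "song" : (PP/(PP\N))\N
          [4,5] "saw" : PP\N
      [5,6] "read" : N/NP
    [6,7] "near" : (S\NP)\(S\N)
  [7,8] "under" : S\(S\NP)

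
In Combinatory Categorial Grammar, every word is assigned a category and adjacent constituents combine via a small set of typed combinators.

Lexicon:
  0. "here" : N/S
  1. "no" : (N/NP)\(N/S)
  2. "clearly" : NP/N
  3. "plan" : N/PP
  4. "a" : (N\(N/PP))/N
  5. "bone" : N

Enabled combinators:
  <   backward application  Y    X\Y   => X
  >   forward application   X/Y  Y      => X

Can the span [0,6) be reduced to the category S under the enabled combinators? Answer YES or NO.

NO

N/S (N/NP)\(N/S) NP/N N/PP (N\(N/PP))/N N
CKY chart[0,6] = {N}; S ∉ chart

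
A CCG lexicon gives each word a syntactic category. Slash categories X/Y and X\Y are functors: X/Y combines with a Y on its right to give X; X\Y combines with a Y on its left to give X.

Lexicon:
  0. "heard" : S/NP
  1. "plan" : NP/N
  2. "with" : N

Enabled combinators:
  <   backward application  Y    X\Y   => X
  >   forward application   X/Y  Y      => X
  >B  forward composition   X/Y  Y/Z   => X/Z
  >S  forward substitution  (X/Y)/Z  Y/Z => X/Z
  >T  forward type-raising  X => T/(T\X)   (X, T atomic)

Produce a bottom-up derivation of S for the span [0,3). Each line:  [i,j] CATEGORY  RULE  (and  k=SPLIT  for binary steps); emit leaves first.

[0,1] S/NP  lex  "heard"
[1,2] NP/N  lex  "plan"
[2,3] N  lex  "with"
[1,3] NP  >  k=2
[0,3] S  >  k=1

[0,3] S   >
  [0,1] "heard" : S/NP
  [1,3] NP   >
    [1,2] "plan" : NP/N
    [2,3] "with" : N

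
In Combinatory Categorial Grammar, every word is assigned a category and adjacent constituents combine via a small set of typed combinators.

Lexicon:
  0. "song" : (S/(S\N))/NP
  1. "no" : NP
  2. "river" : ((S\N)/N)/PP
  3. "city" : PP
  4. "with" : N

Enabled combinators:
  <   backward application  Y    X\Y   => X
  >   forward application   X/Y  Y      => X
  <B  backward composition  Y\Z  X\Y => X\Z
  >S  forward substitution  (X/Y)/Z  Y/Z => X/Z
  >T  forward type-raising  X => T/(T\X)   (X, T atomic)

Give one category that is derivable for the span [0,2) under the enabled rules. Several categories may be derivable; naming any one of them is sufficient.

S/(S\N)

[0,5] S   >
  [0,2] S/(S\N)   >
    [0,1] "song" : (S/(S\N))/NP
    [1,2] "no" : NP
  [2,5] S\N   >
    [2,4] (S\N)/N   >
      [2,3] "river" : ((S\N)/N)/PP
      [3,4] "city" : PP
    [4,5] "with" : N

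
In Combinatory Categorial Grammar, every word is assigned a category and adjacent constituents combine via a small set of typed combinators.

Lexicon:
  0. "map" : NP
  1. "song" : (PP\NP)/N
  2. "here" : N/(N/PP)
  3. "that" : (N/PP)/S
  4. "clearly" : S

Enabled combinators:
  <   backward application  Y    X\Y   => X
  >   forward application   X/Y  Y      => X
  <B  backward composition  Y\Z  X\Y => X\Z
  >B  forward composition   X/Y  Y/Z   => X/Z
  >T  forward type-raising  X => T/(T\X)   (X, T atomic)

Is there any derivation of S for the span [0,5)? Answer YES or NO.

NP (PP\NP)/N N/(N/PP) (N/PP)/S S
CKY chart[0,5] = {N/(N\PP), NP/(NP\PP), PP, PP/(N\N), PP/(PP\PP), PP/(S\S), S/(S\PP)}; S ∉ chart

NO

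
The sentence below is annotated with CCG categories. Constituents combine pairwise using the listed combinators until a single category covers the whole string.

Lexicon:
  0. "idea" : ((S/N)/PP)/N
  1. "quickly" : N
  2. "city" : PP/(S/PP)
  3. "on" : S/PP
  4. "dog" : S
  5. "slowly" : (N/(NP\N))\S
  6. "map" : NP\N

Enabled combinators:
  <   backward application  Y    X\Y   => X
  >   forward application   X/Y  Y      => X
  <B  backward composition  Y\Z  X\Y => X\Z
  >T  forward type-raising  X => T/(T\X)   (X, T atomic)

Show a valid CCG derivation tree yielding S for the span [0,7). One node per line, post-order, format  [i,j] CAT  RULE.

[0,1] ((S/N)/PP)/N  lex  "idea"
[1,2] N  lex  "quickly"
[0,2] (S/N)/PP  >  k=1
[2,3] PP/(S/PP)  lex  "city"
[3,4] S/PP  lex  "on"
[2,4] PP  >  k=3
[0,4] S/N  >  k=2
[4,5] S  lex  "dog"
[5,6] (N/(NP\N))\S  lex  "slowly"
[4,6] N/(NP\N)  <  k=5
[6,7] NP\N  lex  "map"
[4,7] N  >  k=6
[0,7] S  >  k=4

[0,7] S   >
  [0,4] S/N   >
    [0,2] (S/N)/PP   >
      [0,1] "idea" : ((S/N)/PP)/N
      [1,2] "quickly" : N
    [2,4] PP   >
      [2,3] "city" : PP/(S/PP)
      [3,4] "on" : S/PP
  [4,7] N   >
    [4,6] N/(NP\N)   <
      [4,5] "dog" : S
      [5,6] "slowly" : (N/(NP\N))\S
    [6,7] "map" : NP\N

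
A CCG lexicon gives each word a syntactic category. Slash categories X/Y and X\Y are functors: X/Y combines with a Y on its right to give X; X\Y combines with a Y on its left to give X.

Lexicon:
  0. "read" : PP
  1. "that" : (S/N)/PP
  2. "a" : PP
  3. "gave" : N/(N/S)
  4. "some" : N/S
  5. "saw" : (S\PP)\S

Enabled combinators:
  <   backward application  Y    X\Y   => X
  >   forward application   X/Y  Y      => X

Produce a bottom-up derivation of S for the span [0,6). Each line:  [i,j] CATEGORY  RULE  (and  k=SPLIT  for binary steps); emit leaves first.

[0,6] S   <
  [0,1] "read" : PP
  [1,6] S\PP   <
    [1,5] S   >
      [1,3] S/N   >
        [1,2] "that" : (S/N)/PP
        [2,3] "a" : PP
      [3,5] N   >
        [3,4] "gave" : N/(N/S)
        [4,5] "some" : N/S
    [5,6] "saw" : (S\PP)\S

[0,1] PP  lex  "read"
[1,2] (S/N)/PP  lex  "that"
[2,3] PP  lex  "a"
[1,3] S/N  >  k=2
[3,4] N/(N/S)  lex  "gave"
[4,5] N/S  lex  "some"
[3,5] N  >  k=4
[1,5] S  >  k=3
[5,6] (S\PP)\S  lex  "saw"
[1,6] S\PP  <  k=5
[0,6] S  <  k=1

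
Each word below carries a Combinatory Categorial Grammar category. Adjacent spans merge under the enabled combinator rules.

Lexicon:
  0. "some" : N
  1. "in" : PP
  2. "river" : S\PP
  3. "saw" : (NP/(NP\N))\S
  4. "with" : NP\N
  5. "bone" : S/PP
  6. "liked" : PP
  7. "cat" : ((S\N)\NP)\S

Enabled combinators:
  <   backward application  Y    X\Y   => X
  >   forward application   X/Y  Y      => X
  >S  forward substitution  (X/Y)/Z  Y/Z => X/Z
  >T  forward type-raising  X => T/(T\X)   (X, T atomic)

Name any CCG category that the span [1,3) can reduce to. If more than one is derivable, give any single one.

[0,8] S   <
  [0,1] "some" : N
  [1,8] S\N   <
    [1,5] NP   >
      [1,4] NP/(NP\N)   <
        [1,3] S   >
          [1,2] S/(S\PP)   >T
            [1,2] "in" : PP
          [2,3] "river" : S\PP
        [3,4] "saw" : (NP/(NP\N))\S
      [4,5] "with" : NP\N
    [5,8] (S\N)\NP   <
      [5,7] S   >
        [5,6] "bone" : S/PP
        [6,7] "liked" : PP
      [7,8] "cat" : ((S\N)\NP)\S

S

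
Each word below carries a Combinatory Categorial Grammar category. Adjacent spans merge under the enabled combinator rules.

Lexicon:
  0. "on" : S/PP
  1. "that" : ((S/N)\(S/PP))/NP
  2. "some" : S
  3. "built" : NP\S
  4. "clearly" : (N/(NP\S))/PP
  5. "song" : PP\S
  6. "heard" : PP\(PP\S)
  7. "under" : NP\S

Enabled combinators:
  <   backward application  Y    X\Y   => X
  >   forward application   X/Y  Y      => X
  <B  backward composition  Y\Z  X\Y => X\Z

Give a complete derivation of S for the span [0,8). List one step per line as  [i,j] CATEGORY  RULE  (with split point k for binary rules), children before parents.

[0,1] S/PP  lex  "on"
[1,2] ((S/N)\(S/PP))/NP  lex  "that"
[2,3] S  lex  "some"
[3,4] NP\S  lex  "built"
[2,4] NP  <  k=3
[1,4] (S/N)\(S/PP)  >  k=2
[0,4] S/N  <  k=1
[4,5] (N/(NP\S))/PP  lex  "clearly"
[5,6] PP\S  lex  "song"
[6,7] PP\(PP\S)  lex  "heard"
[5,7] PP  <  k=6
[4,7] N/(NP\S)  >  k=5
[7,8] NP\S  lex  "under"
[4,8] N  >  k=7
[0,8] S  >  k=4

[0,8] S   >
  [0,4] S/N   <
    [0,1] "on" : S/PP
    [1,4] (S/N)\(S/PP)   >
      [1,2] "that" : ((S/N)\(S/PP))/NP
      [2,4] NP   <
        [2,3] "some" : S
        [3,4] "built" : NP\S
  [4,8] N   >
    [4,7] N/(NP\S)   >
      [4,5] "clearly" : (N/(NP\S))/PP
      [5,7] PP   <
        [5,6] "song" : PP\S
        [6,7] "heard" : PP\(PP\S)
    [7,8] "under" : NP\S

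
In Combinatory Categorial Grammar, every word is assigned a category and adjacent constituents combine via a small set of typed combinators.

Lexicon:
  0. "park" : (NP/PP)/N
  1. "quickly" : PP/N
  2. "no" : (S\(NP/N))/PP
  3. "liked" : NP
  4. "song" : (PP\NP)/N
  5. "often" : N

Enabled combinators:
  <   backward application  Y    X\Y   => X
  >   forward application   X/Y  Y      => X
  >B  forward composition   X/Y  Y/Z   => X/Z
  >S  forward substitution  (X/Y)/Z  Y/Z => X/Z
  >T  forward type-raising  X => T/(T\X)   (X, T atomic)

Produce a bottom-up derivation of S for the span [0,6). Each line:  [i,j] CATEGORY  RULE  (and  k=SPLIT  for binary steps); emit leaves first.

[0,6] S   <
  [0,2] NP/N   >S
    [0,1] "park" : (NP/PP)/N
    [1,2] "quickly" : PP/N
  [2,6] S\(NP/N)   >
    [2,3] "no" : (S\(NP/N))/PP
    [3,6] PP   <
      [3,4] "liked" : NP
      [4,6] PP\NP   >
        [4,5] "song" : (PP\NP)/N
        [5,6] "often" : N

[0,1] (NP/PP)/N  lex  "park"
[1,2] PP/N  lex  "quickly"
[0,2] NP/N  >S  k=1
[2,3] (S\(NP/N))/PP  lex  "no"
[3,4] NP  lex  "liked"
[4,5] (PP\NP)/N  lex  "song"
[5,6] N  lex  "often"
[4,6] PP\NP  >  k=5
[3,6] PP  <  k=4
[2,6] S\(NP/N)  >  k=3
[0,6] S  <  k=2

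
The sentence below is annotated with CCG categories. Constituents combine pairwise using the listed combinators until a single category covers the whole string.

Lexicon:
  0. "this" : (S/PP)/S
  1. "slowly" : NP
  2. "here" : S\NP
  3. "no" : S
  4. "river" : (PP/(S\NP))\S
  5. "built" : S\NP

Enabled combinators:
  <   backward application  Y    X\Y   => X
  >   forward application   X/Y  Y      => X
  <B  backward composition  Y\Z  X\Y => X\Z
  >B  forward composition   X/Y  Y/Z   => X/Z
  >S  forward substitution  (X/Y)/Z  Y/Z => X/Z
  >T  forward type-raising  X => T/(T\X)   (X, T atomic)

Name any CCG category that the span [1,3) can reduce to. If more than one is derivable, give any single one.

[0,6] S   >
  [0,3] S/PP   >
    [0,1] "this" : (S/PP)/S
    [1,3] S   <
      [1,2] "slowly" : NP
      [2,3] "here" : S\NP
  [3,6] PP   >
    [3,5] PP/(S\NP)   <
      [3,4] "no" : S
      [4,5] "river" : (PP/(S\NP))\S
    [5,6] "built" : S\NP

S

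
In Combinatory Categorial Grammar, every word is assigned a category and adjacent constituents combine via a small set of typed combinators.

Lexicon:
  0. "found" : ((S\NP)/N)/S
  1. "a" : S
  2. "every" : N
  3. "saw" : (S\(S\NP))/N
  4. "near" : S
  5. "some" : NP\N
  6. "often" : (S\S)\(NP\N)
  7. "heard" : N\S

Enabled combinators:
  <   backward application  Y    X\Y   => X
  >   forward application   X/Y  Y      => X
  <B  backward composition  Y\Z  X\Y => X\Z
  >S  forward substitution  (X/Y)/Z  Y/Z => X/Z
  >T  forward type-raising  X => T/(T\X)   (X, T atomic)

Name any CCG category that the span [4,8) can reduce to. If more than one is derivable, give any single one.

[0,8] S   <
  [0,3] S\NP   >
    [0,2] (S\NP)/N   >
      [0,1] "found" : ((S\NP)/N)/S
      [1,2] "a" : S
    [2,3] "every" : N
  [3,8] S\(S\NP)   >
    [3,4] "saw" : (S\(S\NP))/N
    [4,8] N   <
      [4,5] "near" : S
      [5,8] N\S   <B
        [5,7] S\S   <
          [5,6] "some" : NP\N
          [6,7] "often" : (S\S)\(NP\N)
        [7,8] "heard" : N\S

N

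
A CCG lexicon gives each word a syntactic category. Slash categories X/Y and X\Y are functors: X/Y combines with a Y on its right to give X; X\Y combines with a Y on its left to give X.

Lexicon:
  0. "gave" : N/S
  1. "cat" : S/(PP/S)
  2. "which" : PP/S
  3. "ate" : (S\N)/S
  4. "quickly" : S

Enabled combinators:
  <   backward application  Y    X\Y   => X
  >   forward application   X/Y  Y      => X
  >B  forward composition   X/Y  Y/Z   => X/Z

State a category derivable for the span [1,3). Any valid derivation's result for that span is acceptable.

[0,5] S   <
  [0,3] N   >
    [0,1] "gave" : N/S
    [1,3] S   >
      [1,2] "cat" : S/(PP/S)
      [2,3] "which" : PP/S
  [3,5] S\N   >
    [3,4] "ate" : (S\N)/S
    [4,5] "quickly" : S

S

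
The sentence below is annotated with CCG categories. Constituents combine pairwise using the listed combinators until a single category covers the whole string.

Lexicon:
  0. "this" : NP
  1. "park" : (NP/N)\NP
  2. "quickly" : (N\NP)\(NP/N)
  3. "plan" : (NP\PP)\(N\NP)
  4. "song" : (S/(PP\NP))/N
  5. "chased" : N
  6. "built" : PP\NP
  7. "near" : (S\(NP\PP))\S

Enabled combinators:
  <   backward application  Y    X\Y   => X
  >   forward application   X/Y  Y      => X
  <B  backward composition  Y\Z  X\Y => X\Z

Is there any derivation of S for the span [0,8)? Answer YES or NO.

[0,8] S   <
  [0,4] NP\PP   <
    [0,3] N\NP   <
      [0,2] NP/N   <
        [0,1] "this" : NP
        [1,2] "park" : (NP/N)\NP
      [2,3] "quickly" : (N\NP)\(NP/N)
    [3,4] "plan" : (NP\PP)\(N\NP)
  [4,8] S\(NP\PP)   <
    [4,7] S   >
      [4,6] S/(PP\NP)   >
        [4,5] "song" : (S/(PP\NP))/N
        [5,6] "chased" : N
      [6,7] "built" : PP\NP
    [7,8] "near" : (S\(NP\PP))\S

YES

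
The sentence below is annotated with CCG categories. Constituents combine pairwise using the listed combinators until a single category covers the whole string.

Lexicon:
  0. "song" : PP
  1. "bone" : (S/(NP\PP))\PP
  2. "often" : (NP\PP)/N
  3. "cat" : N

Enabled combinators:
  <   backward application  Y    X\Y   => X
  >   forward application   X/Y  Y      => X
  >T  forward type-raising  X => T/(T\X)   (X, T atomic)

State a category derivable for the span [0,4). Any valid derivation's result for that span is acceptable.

S

[0,4] S   >
  [0,2] S/(NP\PP)   <
    [0,1] "song" : PP
    [1,2] "bone" : (S/(NP\PP))\PP
  [2,4] NP\PP   >
    [2,3] "often" : (NP\PP)/N
    [3,4] "cat" : N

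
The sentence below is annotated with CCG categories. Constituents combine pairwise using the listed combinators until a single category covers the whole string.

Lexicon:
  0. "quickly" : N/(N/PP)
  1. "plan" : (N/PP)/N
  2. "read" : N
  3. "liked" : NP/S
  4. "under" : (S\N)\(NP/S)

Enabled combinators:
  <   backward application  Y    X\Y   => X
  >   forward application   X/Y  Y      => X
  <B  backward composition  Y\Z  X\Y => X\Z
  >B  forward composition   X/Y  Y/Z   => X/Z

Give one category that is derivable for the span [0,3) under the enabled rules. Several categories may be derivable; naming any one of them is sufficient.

[0,5] S   <
  [0,3] N   >
    [0,1] "quickly" : N/(N/PP)
    [1,3] N/PP   >
      [1,2] "plan" : (N/PP)/N
      [2,3] "read" : N
  [3,5] S\N   <
    [3,4] "liked" : NP/S
    [4,5] "under" : (S\N)\(NP/S)

N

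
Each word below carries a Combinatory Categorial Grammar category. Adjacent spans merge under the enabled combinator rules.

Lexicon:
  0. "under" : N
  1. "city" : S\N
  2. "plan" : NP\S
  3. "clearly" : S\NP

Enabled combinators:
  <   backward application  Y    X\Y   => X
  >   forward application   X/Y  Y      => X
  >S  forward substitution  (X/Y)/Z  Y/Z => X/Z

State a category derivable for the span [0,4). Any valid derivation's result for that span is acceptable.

S

[0,4] S   <
  [0,3] NP   <
    [0,2] S   <
      [0,1] "under" : N
      [1,2] "city" : S\N
    [2,3] "plan" : NP\S
  [3,4] "clearly" : S\NP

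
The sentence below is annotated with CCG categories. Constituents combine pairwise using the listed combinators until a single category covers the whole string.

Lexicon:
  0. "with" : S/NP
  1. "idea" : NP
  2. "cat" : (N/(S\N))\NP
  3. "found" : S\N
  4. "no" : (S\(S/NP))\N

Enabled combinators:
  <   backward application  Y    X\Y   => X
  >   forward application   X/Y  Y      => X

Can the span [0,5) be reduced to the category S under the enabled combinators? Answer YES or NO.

YES

[0,5] S   <
  [0,1] "with" : S/NP
  [1,5] S\(S/NP)   <
    [1,4] N   >
      [1,3] N/(S\N)   <
        [1,2] "idea" : NP
        [2,3] "cat" : (N/(S\N))\NP
      [3,4] "found" : S\N
    [4,5] "no" : (S\(S/NP))\N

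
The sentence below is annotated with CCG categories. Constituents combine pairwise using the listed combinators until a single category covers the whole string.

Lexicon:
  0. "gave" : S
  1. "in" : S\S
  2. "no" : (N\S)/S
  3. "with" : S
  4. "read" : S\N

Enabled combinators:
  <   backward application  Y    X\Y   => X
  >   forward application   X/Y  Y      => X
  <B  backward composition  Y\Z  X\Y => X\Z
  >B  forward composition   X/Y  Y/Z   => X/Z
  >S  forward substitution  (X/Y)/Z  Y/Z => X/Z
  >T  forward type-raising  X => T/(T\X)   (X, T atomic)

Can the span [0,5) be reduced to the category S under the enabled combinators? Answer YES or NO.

[0,5] S   <
  [0,4] N   >
    [0,1] N/(N\S)   >T
      [0,1] "gave" : S
    [1,4] N\S   <B
      [1,2] "in" : S\S
      [2,4] N\S   >
        [2,3] "no" : (N\S)/S
        [3,4] "with" : S
  [4,5] "read" : S\N

YES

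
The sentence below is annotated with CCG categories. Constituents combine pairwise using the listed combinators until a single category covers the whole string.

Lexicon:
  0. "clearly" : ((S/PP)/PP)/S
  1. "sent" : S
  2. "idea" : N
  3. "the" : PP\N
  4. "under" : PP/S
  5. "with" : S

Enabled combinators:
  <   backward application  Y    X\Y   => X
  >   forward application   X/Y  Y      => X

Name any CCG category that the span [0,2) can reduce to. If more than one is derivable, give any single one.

(S/PP)/PP

[0,6] S   >
  [0,4] S/PP   >
    [0,2] (S/PP)/PP   >
      [0,1] "clearly" : ((S/PP)/PP)/S
      [1,2] "sent" : S
    [2,4] PP   <
      [2,3] "idea" : N
      [3,4] "the" : PP\N
  [4,6] PP   >
    [4,5] "under" : PP/S
    [5,6] "with" : S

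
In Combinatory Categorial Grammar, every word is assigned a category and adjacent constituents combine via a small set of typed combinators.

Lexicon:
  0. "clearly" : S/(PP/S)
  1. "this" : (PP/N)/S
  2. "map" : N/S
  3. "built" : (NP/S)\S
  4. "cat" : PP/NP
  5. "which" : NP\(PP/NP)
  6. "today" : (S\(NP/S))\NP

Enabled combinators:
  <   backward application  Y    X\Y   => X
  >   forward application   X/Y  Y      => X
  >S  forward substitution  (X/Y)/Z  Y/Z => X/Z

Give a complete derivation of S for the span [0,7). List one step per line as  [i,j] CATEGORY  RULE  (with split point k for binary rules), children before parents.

[0,7] S   <
  [0,4] NP/S   <
    [0,3] S   >
      [0,1] "clearly" : S/(PP/S)
      [1,3] PP/S   >S
        [1,2] "this" : (PP/N)/S
        [2,3] "map" : N/S
    [3,4] "built" : (NP/S)\S
  [4,7] S\(NP/S)   <
    [4,6] NP   <
      [4,5] "cat" : PP/NP
      [5,6] "which" : NP\(PP/NP)
    [6,7] "today" : (S\(NP/S))\NP

[0,1] S/(PP/S)  lex  "clearly"
[1,2] (PP/N)/S  lex  "this"
[2,3] N/S  lex  "map"
[1,3] PP/S  >S  k=2
[0,3] S  >  k=1
[3,4] (NP/S)\S  lex  "built"
[0,4] NP/S  <  k=3
[4,5] PP/NP  lex  "cat"
[5,6] NP\(PP/NP)  lex  "which"
[4,6] NP  <  k=5
[6,7] (S\(NP/S))\NP  lex  "today"
[4,7] S\(NP/S)  <  k=6
[0,7] S  <  k=4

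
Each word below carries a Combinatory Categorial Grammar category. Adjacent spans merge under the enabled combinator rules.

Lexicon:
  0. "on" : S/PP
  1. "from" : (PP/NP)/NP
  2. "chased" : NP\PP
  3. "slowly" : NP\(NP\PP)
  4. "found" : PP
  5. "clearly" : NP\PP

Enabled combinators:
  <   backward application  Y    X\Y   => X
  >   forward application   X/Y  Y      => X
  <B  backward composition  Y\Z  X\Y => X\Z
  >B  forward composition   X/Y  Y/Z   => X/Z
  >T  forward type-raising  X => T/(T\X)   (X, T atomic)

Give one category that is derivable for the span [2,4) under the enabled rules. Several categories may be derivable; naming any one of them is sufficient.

NP

[0,6] S   >
  [0,4] S/NP   >B
    [0,1] "on" : S/PP
    [1,4] PP/NP   >
      [1,2] "from" : (PP/NP)/NP
      [2,4] NP   <
        [2,3] "chased" : NP\PP
        [3,4] "slowly" : NP\(NP\PP)
  [4,6] NP   <
    [4,5] "found" : PP
    [5,6] "clearly" : NP\PP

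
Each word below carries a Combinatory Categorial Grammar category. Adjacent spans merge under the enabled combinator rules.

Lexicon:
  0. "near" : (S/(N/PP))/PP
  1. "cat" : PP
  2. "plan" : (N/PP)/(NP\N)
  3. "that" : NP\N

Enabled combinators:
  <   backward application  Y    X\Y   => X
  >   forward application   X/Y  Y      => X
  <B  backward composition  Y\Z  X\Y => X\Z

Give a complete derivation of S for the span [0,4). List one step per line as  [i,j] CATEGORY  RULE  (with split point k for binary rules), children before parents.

[0,4] S   >
  [0,2] S/(N/PP)   >
    [0,1] "near" : (S/(N/PP))/PP
    [1,2] "cat" : PP
  [2,4] N/PP   >
    [2,3] "plan" : (N/PP)/(NP\N)
    [3,4] "that" : NP\N

[0,1] (S/(N/PP))/PP  lex  "near"
[1,2] PP  lex  "cat"
[0,2] S/(N/PP)  >  k=1
[2,3] (N/PP)/(NP\N)  lex  "plan"
[3,4] NP\N  lex  "that"
[2,4] N/PP  >  k=3
[0,4] S  >  k=2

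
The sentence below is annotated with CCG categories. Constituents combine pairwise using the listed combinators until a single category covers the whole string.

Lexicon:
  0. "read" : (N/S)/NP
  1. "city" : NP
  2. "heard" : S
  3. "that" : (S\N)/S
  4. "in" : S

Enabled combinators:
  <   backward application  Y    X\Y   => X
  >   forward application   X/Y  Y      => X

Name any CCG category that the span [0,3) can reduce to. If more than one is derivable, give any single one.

[0,5] S   <
  [0,3] N   >
    [0,2] N/S   >
      [0,1] "read" : (N/S)/NP
      [1,2] "city" : NP
    [2,3] "heard" : S
  [3,5] S\N   >
    [3,4] "that" : (S\N)/S
    [4,5] "in" : S

N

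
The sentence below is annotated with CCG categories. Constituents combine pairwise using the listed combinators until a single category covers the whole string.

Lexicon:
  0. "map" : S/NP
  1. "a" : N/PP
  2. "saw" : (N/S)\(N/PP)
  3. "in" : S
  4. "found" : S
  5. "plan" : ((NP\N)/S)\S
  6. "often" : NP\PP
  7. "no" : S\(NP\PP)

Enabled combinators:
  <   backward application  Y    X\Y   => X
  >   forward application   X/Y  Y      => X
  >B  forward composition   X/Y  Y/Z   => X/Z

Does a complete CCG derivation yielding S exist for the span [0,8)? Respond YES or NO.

YES

[0,8] S   >
  [0,1] "map" : S/NP
  [1,8] NP   <
    [1,4] N   >
      [1,3] N/S   <
        [1,2] "a" : N/PP
        [2,3] "saw" : (N/S)\(N/PP)
      [3,4] "in" : S
    [4,8] NP\N   >
      [4,6] (NP\N)/S   <
        [4,5] "found" : S
        [5,6] "plan" : ((NP\N)/S)\S
      [6,8] S   <
        [6,7] "often" : NP\PP
        [7,8] "no" : S\(NP\PP)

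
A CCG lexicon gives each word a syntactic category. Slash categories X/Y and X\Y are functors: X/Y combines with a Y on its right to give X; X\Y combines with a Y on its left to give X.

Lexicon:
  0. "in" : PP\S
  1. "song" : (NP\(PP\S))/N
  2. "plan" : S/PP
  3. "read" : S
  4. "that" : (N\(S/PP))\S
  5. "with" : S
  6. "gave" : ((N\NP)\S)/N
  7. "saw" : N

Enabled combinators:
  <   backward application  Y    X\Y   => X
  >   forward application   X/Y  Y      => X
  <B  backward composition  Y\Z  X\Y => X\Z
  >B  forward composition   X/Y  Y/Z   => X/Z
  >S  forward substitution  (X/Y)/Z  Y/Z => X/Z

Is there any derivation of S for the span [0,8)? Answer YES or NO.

PP\S (NP\(PP\S))/N S/PP S (N\(S/PP))\S S ((N\NP)\S)/N N
CKY chart[0,8] = {N}; S ∉ chart

NO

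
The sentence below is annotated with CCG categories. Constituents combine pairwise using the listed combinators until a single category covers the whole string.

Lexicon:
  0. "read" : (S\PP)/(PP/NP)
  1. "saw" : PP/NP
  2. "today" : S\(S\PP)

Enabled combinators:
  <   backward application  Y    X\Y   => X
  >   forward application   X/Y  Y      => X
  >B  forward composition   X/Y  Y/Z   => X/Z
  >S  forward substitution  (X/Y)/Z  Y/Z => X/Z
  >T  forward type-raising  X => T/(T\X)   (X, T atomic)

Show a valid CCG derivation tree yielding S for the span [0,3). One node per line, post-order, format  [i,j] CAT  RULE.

[0,1] (S\PP)/(PP/NP)  lex  "read"
[1,2] PP/NP  lex  "saw"
[0,2] S\PP  >  k=1
[2,3] S\(S\PP)  lex  "today"
[0,3] S  <  k=2

[0,3] S   <
  [0,2] S\PP   >
    [0,1] "read" : (S\PP)/(PP/NP)
    [1,2] "saw" : PP/NP
  [2,3] "today" : S\(S\PP)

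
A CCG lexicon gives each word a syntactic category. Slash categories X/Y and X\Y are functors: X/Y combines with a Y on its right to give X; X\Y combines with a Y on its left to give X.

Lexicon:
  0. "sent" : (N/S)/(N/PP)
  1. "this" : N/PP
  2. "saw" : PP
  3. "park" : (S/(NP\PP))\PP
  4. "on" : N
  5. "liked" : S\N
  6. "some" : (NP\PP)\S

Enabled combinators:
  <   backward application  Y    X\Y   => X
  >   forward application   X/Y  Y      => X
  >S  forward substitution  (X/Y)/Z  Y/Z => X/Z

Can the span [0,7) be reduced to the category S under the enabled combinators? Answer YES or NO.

NO

(N/S)/(N/PP) N/PP PP (S/(NP\PP))\PP N S\N (NP\PP)\S
CKY chart[0,7] = {N}; S ∉ chart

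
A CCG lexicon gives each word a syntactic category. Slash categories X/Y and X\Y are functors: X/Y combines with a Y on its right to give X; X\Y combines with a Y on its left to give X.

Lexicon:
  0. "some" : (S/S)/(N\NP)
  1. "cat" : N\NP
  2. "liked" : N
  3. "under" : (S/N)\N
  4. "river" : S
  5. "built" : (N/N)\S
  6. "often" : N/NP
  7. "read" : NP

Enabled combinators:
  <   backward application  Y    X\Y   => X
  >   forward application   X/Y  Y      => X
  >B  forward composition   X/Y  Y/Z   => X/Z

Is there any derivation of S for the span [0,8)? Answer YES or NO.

[0,8] S   >
  [0,6] S/N   >B
    [0,2] S/S   >
      [0,1] "some" : (S/S)/(N\NP)
      [1,2] "cat" : N\NP
    [2,6] S/N   >B
      [2,4] S/N   <
        [2,3] "liked" : N
        [3,4] "under" : (S/N)\N
      [4,6] N/N   <
        [4,5] "river" : S
        [5,6] "built" : (N/N)\S
  [6,8] N   >
    [6,7] "often" : N/NP
    [7,8] "read" : NP

YES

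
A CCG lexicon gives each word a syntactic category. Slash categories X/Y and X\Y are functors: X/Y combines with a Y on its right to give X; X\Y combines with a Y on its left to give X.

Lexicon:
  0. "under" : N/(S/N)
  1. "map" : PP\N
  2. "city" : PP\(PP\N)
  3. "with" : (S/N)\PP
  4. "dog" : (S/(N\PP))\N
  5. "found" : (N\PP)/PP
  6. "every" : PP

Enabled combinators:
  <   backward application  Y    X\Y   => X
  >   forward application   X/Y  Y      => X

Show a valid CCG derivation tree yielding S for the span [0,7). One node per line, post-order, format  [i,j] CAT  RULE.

[0,7] S   >
  [0,5] S/(N\PP)   <
    [0,4] N   >
      [0,1] "under" : N/(S/N)
      [1,4] S/N   <
        [1,3] PP   <
          [1,2] "map" : PP\N
          [2,3] "city" : PP\(PP\N)
        [3,4] "with" : (S/N)\PP
    [4,5] "dog" : (S/(N\PP))\N
  [5,7] N\PP   >
    [5,6] "found" : (N\PP)/PP
    [6,7] "every" : PP

[0,1] N/(S/N)  lex  "under"
[1,2] PP\N  lex  "map"
[2,3] PP\(PP\N)  lex  "city"
[1,3] PP  <  k=2
[3,4] (S/N)\PP  lex  "with"
[1,4] S/N  <  k=3
[0,4] N  >  k=1
[4,5] (S/(N\PP))\N  lex  "dog"
[0,5] S/(N\PP)  <  k=4
[5,6] (N\PP)/PP  lex  "found"
[6,7] PP  lex  "every"
[5,7] N\PP  >  k=6
[0,7] S  >  k=5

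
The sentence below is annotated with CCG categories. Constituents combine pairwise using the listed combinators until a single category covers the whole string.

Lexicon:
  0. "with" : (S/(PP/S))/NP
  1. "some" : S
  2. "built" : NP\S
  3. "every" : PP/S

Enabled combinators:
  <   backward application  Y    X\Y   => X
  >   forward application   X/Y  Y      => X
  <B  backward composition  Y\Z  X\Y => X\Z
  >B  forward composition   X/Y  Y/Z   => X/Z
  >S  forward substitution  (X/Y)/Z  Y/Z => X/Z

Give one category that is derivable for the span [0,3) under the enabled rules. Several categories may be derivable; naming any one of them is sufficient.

[0,4] S   >
  [0,3] S/(PP/S)   >
    [0,1] "with" : (S/(PP/S))/NP
    [1,3] NP   <
      [1,2] "some" : S
      [2,3] "built" : NP\S
  [3,4] "every" : PP/S

S/(PP/S)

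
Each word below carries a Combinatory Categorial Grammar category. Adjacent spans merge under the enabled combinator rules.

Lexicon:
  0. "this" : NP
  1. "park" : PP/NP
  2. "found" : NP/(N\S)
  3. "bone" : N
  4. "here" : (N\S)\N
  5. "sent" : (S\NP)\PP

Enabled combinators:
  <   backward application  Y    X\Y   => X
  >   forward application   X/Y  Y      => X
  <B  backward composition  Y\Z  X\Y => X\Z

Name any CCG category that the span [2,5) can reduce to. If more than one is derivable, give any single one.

[0,6] S   <
  [0,1] "this" : NP
  [1,6] S\NP   <
    [1,5] PP   >
      [1,2] "park" : PP/NP
      [2,5] NP   >
        [2,3] "found" : NP/(N\S)
        [3,5] N\S   <
          [3,4] "bone" : N
          [4,5] "here" : (N\S)\N
    [5,6] "sent" : (S\NP)\PP

NP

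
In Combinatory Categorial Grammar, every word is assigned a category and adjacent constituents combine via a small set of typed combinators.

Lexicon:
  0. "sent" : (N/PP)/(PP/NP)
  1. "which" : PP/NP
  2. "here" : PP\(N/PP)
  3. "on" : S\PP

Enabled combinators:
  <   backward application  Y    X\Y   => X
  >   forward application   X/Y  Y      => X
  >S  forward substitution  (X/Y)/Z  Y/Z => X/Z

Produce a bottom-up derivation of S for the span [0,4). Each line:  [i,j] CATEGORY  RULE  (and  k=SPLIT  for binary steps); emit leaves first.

[0,1] (N/PP)/(PP/NP)  lex  "sent"
[1,2] PP/NP  lex  "which"
[0,2] N/PP  >  k=1
[2,3] PP\(N/PP)  lex  "here"
[0,3] PP  <  k=2
[3,4] S\PP  lex  "on"
[0,4] S  <  k=3

[0,4] S   <
  [0,3] PP   <
    [0,2] N/PP   >
      [0,1] "sent" : (N/PP)/(PP/NP)
      [1,2] "which" : PP/NP
    [2,3] "here" : PP\(N/PP)
  [3,4] "on" : S\PP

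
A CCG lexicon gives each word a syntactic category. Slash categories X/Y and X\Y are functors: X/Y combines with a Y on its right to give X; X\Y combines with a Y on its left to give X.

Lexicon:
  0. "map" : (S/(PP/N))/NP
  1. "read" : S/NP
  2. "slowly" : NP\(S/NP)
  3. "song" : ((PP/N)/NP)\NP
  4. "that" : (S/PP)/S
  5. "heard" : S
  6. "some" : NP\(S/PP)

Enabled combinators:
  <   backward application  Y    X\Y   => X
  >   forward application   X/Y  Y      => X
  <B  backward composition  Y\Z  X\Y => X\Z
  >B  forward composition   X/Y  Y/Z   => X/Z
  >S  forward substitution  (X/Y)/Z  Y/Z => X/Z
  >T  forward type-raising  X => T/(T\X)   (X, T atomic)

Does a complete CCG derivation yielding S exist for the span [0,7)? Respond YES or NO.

[0,7] S   >
  [0,4] S/NP   >S
    [0,1] "map" : (S/(PP/N))/NP
    [1,4] (PP/N)/NP   <
      [1,3] NP   <
        [1,2] "read" : S/NP
        [2,3] "slowly" : NP\(S/NP)
      [3,4] "song" : ((PP/N)/NP)\NP
  [4,7] NP   <
    [4,6] S/PP   >
      [4,5] "that" : (S/PP)/S
      [5,6] "heard" : S
    [6,7] "some" : NP\(S/PP)

YES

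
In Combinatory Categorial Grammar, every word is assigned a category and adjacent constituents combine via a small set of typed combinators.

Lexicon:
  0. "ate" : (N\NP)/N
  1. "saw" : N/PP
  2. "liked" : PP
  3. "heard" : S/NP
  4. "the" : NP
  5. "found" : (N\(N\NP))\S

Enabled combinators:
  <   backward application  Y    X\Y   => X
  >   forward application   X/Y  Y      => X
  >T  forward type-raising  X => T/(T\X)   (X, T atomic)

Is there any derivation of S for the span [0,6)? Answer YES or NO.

NO

(N\NP)/N N/PP PP S/NP NP (N\(N\NP))\S
CKY chart[0,6] = {N, N/(N\N), NP/(NP\N), PP/(PP\N), S/(S\N)}; S ∉ chart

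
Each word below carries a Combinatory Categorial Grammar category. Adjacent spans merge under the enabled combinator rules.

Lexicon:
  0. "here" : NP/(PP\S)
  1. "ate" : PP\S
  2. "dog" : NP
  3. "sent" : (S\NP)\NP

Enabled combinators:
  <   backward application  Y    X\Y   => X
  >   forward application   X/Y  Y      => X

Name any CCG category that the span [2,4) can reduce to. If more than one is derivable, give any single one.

S\NP

[0,4] S   <
  [0,2] NP   >
    [0,1] "here" : NP/(PP\S)
    [1,2] "ate" : PP\S
  [2,4] S\NP   <
    [2,3] "dog" : NP
    [3,4] "sent" : (S\NP)\NP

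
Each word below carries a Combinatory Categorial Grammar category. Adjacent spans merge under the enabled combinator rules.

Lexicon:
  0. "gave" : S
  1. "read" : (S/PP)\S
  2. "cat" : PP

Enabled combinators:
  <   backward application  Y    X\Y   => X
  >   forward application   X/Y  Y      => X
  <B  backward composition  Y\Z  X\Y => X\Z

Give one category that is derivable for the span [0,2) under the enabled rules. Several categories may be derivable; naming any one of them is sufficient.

S/PP

[0,3] S   >
  [0,2] S/PP   <
    [0,1] "gave" : S
    [1,2] "read" : (S/PP)\S
  [2,3] "cat" : PP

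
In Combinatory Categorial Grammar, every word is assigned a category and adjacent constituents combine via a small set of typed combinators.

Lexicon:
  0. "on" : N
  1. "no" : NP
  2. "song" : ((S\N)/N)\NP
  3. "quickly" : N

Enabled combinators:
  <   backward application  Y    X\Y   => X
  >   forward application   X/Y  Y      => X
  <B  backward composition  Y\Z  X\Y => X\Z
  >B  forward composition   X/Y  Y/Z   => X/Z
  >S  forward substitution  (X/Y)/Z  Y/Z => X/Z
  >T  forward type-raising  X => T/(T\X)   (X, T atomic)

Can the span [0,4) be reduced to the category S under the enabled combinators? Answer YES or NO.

YES

[0,4] S   <
  [0,1] "on" : N
  [1,4] S\N   >
    [1,3] (S\N)/N   <
      [1,2] "no" : NP
      [2,3] "song" : ((S\N)/N)\NP
    [3,4] "quickly" : N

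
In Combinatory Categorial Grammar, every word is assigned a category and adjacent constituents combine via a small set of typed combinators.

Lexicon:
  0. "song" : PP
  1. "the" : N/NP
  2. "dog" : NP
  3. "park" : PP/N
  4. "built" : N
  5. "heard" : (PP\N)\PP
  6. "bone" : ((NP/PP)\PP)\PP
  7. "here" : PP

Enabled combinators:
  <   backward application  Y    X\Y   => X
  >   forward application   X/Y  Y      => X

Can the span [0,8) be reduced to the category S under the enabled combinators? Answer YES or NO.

PP N/NP NP PP/N N (PP\N)\PP ((NP/PP)\PP)\PP PP
CKY chart[0,8] = {NP}; S ∉ chart

NO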